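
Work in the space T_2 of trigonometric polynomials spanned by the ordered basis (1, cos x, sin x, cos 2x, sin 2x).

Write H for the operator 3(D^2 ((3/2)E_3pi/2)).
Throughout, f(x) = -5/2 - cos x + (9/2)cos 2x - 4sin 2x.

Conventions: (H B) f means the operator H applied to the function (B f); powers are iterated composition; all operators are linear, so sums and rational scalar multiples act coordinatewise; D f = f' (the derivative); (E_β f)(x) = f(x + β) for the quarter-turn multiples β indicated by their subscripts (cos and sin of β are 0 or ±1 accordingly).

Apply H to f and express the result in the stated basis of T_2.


the image equals g(x) = (9/2)sin x + 81cos 2x - 72sin 2x

E_3pi/2 f = -5/2 - sin x - (9/2)cos 2x + 4sin 2x
((3/2)E_3pi/2) f = -15/4 - (3/2)sin x - (27/4)cos 2x + 6sin 2x
D ((3/2)E_3pi/2) f = -(3/2)cos x + 12cos 2x + (27/2)sin 2x
D D ((3/2)E_3pi/2) f = (3/2)sin x + 27cos 2x - 24sin 2x
(3(D^2 ((3/2)E_3pi/2))) f = (9/2)sin x + 81cos 2x - 72sin 2x


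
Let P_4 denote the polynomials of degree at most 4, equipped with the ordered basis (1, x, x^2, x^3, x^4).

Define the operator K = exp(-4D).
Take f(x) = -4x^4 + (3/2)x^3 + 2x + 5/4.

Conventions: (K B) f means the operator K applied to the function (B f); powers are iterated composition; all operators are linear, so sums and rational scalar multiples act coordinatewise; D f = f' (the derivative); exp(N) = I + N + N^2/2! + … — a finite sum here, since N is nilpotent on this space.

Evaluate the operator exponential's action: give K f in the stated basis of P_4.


order-1 term: 64x^3 - 18x^2 - 8
order-2 term: -384x^2 + 72x
order-3 term: 1024x - 96
order-4 term: -1024
the series for exp(-4D) f terminates at order 4
exp(-4D) f = -4x^4 + (131/2)x^3 - 402x^2 + 1098x - 4507/4

the result is g(x) = -4x^4 + (131/2)x^3 - 402x^2 + 1098x - 4507/4


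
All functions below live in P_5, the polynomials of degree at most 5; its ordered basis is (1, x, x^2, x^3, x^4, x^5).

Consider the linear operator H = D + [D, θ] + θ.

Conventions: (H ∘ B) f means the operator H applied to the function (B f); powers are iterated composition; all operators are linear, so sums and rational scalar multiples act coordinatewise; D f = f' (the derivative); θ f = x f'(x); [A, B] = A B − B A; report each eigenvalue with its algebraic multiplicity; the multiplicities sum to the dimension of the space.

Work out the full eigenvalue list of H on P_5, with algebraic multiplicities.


image of 1: 0
image of x: x + 2
image of x^2: 2x^2 + 4x
image of x^3: 3x^3 + 6x^2
image of x^4: 4x^4 + 8x^3
image of x^5: 5x^5 + 10x^4
the matrix is upper triangular; its diagonal is (0, 1, 2, 3, 4, 5)
for a triangular matrix the eigenvalues are the diagonal entries, with algebraic multiplicity their repetition count

λ = 0 (multiplicity 1), λ = 1 (multiplicity 1), λ = 2 (multiplicity 1), λ = 3 (multiplicity 1), λ = 4 (multiplicity 1), λ = 5 (multiplicity 1)


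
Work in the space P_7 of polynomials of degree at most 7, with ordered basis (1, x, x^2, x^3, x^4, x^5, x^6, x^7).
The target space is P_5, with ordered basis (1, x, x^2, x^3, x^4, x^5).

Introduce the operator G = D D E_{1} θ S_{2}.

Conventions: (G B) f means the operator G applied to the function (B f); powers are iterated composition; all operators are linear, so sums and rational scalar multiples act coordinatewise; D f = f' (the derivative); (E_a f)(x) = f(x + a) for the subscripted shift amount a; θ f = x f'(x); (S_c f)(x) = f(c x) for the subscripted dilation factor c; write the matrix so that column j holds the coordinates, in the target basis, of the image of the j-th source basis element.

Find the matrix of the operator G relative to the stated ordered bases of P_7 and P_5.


image of 1: 0
image of x: 0
image of x^2: 16
image of x^3: 144x + 144
image of x^4: 768x^2 + 1536x + 768
image of x^5: 3200x^3 + 9600x^2 + 9600x + 3200
image of x^6: 11520x^4 + 46080x^3 + 69120x^2 + 46080x + 11520
image of x^7: 37632x^5 + 188160x^4 + 376320x^3 + 376320x^2 + 188160x + 37632
each image's coordinates form column j of the matrix

the matrix is [[0, 0, 16, 144, 768, 3200, 11520, 37632]; [0, 0, 0, 144, 1536, 9600, 46080, 188160]; [0, 0, 0, 0, 768, 9600, 69120, 376320]; [0, 0, 0, 0, 0, 3200, 46080, 376320]; [0, 0, 0, 0, 0, 0, 11520, 188160]; [0, 0, 0, 0, 0, 0, 0, 37632]] (rows listed top to bottom)


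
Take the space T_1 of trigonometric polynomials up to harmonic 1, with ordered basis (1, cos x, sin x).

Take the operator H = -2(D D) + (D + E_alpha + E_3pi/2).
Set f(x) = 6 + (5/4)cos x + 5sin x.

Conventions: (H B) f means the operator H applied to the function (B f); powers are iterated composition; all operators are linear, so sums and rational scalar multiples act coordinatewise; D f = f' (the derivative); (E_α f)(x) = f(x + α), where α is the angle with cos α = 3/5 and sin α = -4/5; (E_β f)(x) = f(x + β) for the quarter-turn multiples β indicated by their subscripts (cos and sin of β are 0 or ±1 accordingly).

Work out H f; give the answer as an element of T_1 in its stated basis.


g(x) = 12 - (3/4)cos x + 14sin x

D f = 5cos x - (5/4)sin x
D D f = -(5/4)cos x - 5sin x
(-2(D D)) f = (5/2)cos x + 10sin x
D f = 5cos x - (5/4)sin x
E_alpha f = 6 - (13/4)cos x + 4sin x
E_3pi/2 f = 6 - 5cos x + (5/4)sin x
(D + E_alpha + E_3pi/2) f = 12 - (13/4)cos x + 4sin x
(-2(D D) + (D + E_alpha + E_3pi/2)) f = 12 - (3/4)cos x + 14sin x


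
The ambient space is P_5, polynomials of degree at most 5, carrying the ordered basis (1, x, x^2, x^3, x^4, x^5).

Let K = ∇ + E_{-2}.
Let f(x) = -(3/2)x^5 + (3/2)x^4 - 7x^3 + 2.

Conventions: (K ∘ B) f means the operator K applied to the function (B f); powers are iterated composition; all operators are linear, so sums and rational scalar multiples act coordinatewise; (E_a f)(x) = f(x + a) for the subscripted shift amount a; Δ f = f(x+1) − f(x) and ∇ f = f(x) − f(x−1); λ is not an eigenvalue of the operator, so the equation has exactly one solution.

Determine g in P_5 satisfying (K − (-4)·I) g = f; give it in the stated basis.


write g with unknown coordinates in the stated basis and equate coefficients in (K − (-4)·I) g = f
solving from the highest basis element down gives g = -(3/10)x^5 + (2/5)x^3 - (99/25)x^2 + (549/250)x + 1197/625
check: K g = -(3/10)x^5 + (3/2)x^4 - (43/5)x^3 + (396/25)x^2 - (1098/125)x - 3538/625
so K g − (-4)·g = -(3/2)x^5 + (3/2)x^4 - 7x^3 + 2 = f ✓

the image equals g(x) = -(3/10)x^5 + (2/5)x^3 - (99/25)x^2 + (549/250)x + 1197/625


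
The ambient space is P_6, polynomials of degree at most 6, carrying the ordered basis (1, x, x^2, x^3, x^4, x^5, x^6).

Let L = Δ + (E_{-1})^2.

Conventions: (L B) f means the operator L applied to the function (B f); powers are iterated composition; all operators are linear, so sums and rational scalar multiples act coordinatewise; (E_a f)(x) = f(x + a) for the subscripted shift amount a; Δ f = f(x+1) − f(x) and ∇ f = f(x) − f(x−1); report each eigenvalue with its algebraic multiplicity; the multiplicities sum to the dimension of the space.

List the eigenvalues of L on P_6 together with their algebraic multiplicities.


image of 1: 1
image of x: x - 1
image of x^2: x^2 - 2x + 5
image of x^3: x^3 - 3x^2 + 15x - 7
image of x^4: x^4 - 4x^3 + 30x^2 - 28x + 17
image of x^5: x^5 - 5x^4 + 50x^3 - 70x^2 + 85x - 31
image of x^6: x^6 - 6x^5 + 75x^4 - 140x^3 + 255x^2 - 186x + 65
the matrix is upper triangular; its diagonal is (1, 1, 1, 1, 1, 1, 1)
for a triangular matrix the eigenvalues are the diagonal entries, with algebraic multiplicity their repetition count

λ = 1 (multiplicity 7)


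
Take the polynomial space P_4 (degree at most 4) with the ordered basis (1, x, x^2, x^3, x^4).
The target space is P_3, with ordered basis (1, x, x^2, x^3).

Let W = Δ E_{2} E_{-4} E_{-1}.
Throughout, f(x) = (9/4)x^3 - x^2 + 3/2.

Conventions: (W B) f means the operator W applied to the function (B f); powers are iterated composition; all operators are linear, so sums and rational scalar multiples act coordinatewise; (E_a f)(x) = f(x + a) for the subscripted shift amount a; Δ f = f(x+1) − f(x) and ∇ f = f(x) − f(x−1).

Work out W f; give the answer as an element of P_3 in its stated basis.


the result is g(x) = (27/4)x^2 - (143/4)x + 191/4

E_{-1} f = (9/4)x^3 - (31/4)x^2 + (35/4)x - 7/4
E_{-4} E_{-1} f = (9/4)x^3 - (139/4)x^2 + (715/4)x - 1219/4
E_{2} E_{-4} E_{-1} f = (9/4)x^3 - (85/4)x^2 + (267/4)x - 273/4
Δ (E_{2} E_{-4} E_{-1}) f = (27/4)x^2 - (143/4)x + 191/4


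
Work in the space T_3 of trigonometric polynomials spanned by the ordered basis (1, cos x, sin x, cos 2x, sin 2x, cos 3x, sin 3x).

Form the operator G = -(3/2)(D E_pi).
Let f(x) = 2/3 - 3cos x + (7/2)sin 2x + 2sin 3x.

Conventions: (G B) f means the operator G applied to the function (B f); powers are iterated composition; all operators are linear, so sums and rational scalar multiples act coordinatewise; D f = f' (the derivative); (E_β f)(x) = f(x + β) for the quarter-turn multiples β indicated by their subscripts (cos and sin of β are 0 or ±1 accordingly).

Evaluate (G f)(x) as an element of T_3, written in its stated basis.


g(x) = (9/2)sin x - (21/2)cos 2x + 9cos 3x

E_pi f = 2/3 + 3cos x + (7/2)sin 2x - 2sin 3x
D E_pi f = -3sin x + 7cos 2x - 6cos 3x
(-(3/2)(D E_pi)) f = (9/2)sin x - (21/2)cos 2x + 9cos 3x


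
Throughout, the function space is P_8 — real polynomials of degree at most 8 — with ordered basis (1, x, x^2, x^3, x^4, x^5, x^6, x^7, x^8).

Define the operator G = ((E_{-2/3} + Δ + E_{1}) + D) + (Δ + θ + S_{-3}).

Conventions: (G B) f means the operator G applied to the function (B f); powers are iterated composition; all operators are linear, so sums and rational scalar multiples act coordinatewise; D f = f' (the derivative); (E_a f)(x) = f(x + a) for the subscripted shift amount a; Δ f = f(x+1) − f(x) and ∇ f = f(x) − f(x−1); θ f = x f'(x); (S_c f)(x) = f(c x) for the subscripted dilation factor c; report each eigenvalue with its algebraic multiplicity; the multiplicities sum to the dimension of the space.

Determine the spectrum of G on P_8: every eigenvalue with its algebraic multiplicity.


λ = -2178 (multiplicity 1), λ = -236 (multiplicity 1), λ = -22 (multiplicity 1), λ = 0 (multiplicity 1), λ = 3 (multiplicity 1), λ = 13 (multiplicity 1), λ = 87 (multiplicity 1), λ = 737 (multiplicity 1), λ = 6571 (multiplicity 1)

image of 1: 3
image of x: 10/3
image of x^2: 13x^2 + (20/3)x + 31/9
image of x^3: -22x^3 + 10x^2 + (31/3)x + 73/27
image of x^4: 87x^4 + (40/3)x^3 + (62/3)x^2 + (292/27)x + 259/81
image of x^5: -236x^5 + (50/3)x^4 + (310/9)x^3 + (730/27)x^2 + (1295/81)x + 697/243
image of x^6: 737x^6 + 20x^5 + (155/3)x^4 + (1460/27)x^3 + (1295/27)x^2 + (1394/81)x + 2251/729
image of x^7: -2178x^7 + (70/3)x^6 + (217/3)x^5 + (2555/27)x^4 + (9065/81)x^3 + (4879/81)x^2 + (15757/729)x + 6433/2187
image of x^8: 6571x^8 + (80/3)x^7 + (868/9)x^6 + (4088/27)x^5 + (18130/81)x^4 + (39032/243)x^3 + (63028/729)x^2 + (51464/2187)x + 19939/6561
the matrix is upper triangular; its diagonal is (3, 0, 13, -22, 87, -236, 737, -2178, 6571)
for a triangular matrix the eigenvalues are the diagonal entries, with algebraic multiplicity their repetition count


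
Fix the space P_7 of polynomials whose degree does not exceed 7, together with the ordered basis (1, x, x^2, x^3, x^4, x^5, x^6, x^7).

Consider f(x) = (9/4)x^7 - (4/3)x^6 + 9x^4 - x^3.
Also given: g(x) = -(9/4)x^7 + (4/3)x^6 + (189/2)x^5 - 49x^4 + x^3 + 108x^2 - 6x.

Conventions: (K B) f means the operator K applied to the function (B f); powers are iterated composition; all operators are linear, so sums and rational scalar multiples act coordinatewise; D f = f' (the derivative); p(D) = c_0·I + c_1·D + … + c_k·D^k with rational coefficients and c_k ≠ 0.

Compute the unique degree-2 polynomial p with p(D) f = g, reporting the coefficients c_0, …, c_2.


c_0 = -1, c_1 = 0, c_2 = 1

D^0 f = (9/4)x^7 - (4/3)x^6 + 9x^4 - x^3
D^1 f = (63/4)x^6 - 8x^5 + 36x^3 - 3x^2
D^2 f = (189/2)x^5 - 40x^4 + 108x^2 - 6x
matching coefficients of g against c_0 f + c_1 Df + … from the top degree down determines the c_i
solution: c_0 = -1, c_1 = 0, c_2 = 1


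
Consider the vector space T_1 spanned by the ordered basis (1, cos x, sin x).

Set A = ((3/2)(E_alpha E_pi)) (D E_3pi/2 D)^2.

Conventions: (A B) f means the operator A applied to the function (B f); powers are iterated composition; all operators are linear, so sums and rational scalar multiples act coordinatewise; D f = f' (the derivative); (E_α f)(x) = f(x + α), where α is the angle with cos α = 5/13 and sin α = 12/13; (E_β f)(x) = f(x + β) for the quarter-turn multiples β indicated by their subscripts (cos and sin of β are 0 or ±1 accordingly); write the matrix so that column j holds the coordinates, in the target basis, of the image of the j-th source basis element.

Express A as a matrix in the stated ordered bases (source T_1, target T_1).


image of 1: 0
image of cos x: (15/26)cos x - (18/13)sin x
image of sin x: (18/13)cos x + (15/26)sin x
each image's coordinates form column j of the matrix

the matrix is [[0, 0, 0]; [0, 15/26, 18/13]; [0, -18/13, 15/26]] (rows listed top to bottom)


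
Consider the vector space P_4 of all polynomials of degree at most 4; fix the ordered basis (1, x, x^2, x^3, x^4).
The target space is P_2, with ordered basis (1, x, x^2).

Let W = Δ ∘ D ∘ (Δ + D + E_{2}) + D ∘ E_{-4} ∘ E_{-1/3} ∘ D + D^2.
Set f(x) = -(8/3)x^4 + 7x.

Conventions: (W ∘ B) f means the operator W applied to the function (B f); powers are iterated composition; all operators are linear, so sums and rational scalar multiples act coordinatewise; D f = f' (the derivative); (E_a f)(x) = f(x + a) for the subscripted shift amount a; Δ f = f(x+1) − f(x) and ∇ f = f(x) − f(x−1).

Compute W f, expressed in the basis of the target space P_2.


g(x) = -96x^2 - (32/3)x - 8096/9

Δ f = -(32/3)x^3 - 16x^2 - (32/3)x + 13/3
D f = -(32/3)x^3 + 7
E_{2} f = -(8/3)x^4 - (64/3)x^3 - 64x^2 - (235/3)x - 86/3
(Δ + D + E_{2}) f = -(8/3)x^4 - (128/3)x^3 - 80x^2 - 89x - 52/3
D (Δ + D + E_{2}) f = -(32/3)x^3 - 128x^2 - 160x - 89
Δ D (Δ + D + E_{2}) f = -32x^2 - 288x - 896/3
D f = -(32/3)x^3 + 7
E_{-1/3} D f = -(32/3)x^3 + (32/3)x^2 - (32/9)x + 599/81
E_{-4} E_{-1/3} D f = -(32/3)x^3 + (416/3)x^2 - (5408/9)x + 70871/81
D (E_{-4} ∘ E_{-1/3} ∘ D) f = -32x^2 + (832/3)x - 5408/9
D f = -(32/3)x^3 + 7
D D f = -32x^2
(Δ ∘ D ∘ (Δ + D + E_{2}) + D ∘ E_{-4} ∘ E_{-1/3} ∘ D + D^2) f = -96x^2 - (32/3)x - 8096/9


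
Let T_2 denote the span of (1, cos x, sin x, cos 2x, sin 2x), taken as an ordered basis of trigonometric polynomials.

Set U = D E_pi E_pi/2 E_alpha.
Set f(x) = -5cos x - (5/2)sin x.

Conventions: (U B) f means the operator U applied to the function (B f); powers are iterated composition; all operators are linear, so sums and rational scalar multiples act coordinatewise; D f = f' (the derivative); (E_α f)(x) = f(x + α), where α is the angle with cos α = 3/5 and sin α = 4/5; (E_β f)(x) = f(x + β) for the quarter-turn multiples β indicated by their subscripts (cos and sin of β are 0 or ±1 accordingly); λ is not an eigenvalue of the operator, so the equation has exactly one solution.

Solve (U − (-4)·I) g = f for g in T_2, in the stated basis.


write g with unknown coordinates in the stated basis and equate coefficients in (U − (-4)·I) g = f
solving from the highest basis element down gives g = -(105/109)cos x - (155/218)sin x
check: U g = -(125/109)cos x + (75/218)sin x
so U g − (-4)·g = -5cos x - (5/2)sin x = f ✓

g(x) = -(105/109)cos x - (155/218)sin x


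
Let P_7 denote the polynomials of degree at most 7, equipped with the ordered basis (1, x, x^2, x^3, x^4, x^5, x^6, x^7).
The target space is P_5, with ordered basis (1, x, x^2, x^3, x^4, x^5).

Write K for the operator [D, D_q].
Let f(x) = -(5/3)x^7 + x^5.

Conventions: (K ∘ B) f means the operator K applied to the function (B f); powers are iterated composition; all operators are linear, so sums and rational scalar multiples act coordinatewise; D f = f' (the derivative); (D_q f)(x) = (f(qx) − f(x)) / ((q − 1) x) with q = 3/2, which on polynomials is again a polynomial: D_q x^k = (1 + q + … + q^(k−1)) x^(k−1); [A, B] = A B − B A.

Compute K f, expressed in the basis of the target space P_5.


g(x) = -(3805/48)x^5 + (97/8)x^3

D_q f = -(10295/192)x^6 + (211/16)x^4
D D_q f = -(10295/32)x^5 + (211/4)x^3
D f = -(35/3)x^6 + 5x^4
D_q D f = -(23275/96)x^5 + (325/8)x^3
[D, D_q] f = -(3805/48)x^5 + (97/8)x^3


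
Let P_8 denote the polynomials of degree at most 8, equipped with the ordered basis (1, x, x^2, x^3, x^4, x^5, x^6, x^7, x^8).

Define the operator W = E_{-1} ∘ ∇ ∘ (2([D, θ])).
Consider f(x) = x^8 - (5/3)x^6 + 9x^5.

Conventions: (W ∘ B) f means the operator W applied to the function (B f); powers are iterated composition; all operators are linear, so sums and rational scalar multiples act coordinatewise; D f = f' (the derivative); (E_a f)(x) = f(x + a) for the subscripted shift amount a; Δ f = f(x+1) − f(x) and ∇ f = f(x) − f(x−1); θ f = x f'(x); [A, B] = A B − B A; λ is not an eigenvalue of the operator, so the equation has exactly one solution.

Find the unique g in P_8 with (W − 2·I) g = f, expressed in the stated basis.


g(x) = -(1/2)x^8 - (163/6)x^6 + (495/2)x^5 - 1795x^4 + 11940x^3 - 57829x^2 + 184899x - 595003/2

write g with unknown coordinates in the stated basis and equate coefficients in (W − 2·I) g = f
solving from the highest basis element down gives g = -(1/2)x^8 - (163/6)x^6 + (495/2)x^5 - 1795x^4 + 11940x^3 - 57829x^2 + 184899x - 595003/2
check: W g = -56x^6 + 504x^5 - 3590x^4 + 23880x^3 - 115658x^2 + 369798x - 595003
so W g − 2·g = x^8 - (5/3)x^6 + 9x^5 = f ✓


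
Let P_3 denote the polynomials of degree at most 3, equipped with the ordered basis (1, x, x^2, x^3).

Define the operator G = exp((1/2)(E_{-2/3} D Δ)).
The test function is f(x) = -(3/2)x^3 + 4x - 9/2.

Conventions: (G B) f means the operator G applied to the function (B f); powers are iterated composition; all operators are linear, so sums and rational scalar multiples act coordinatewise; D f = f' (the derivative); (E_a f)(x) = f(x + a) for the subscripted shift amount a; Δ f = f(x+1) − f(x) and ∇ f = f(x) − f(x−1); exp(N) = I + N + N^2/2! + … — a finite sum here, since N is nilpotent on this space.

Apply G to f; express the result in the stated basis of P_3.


order-1 term: -(9/2)x + 3/4
the series for exp((1/2)(E_{-2/3} D Δ)) f terminates at order 1
exp((1/2)(E_{-2/3} D Δ)) f = -(3/2)x^3 - (1/2)x - 15/4

the image equals g(x) = -(3/2)x^3 - (1/2)x - 15/4


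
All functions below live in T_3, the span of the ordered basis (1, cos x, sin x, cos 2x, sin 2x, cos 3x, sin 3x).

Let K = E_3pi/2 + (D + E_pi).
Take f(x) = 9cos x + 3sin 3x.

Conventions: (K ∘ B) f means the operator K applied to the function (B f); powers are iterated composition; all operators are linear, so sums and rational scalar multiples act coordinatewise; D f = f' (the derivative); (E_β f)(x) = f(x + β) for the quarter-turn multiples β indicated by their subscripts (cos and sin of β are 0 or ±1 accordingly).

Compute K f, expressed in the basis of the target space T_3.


the result is g(x) = -9cos x + 12cos 3x - 3sin 3x

E_3pi/2 f = 9sin x + 3cos 3x
D f = -9sin x + 9cos 3x
E_pi f = -9cos x - 3sin 3x
(D + E_pi) f = -9cos x - 9sin x + 9cos 3x - 3sin 3x
(E_3pi/2 + (D + E_pi)) f = -9cos x + 12cos 3x - 3sin 3x


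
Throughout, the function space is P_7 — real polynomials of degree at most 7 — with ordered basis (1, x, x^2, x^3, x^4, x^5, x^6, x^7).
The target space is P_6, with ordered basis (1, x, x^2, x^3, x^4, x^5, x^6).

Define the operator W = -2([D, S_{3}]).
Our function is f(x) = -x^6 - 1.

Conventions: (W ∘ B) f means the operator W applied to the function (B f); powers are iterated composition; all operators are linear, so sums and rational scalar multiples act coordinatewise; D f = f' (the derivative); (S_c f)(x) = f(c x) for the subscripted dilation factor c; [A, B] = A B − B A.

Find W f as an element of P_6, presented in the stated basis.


the image equals g(x) = 5832x^5

S_{3} f = -729x^6 - 1
D S_{3} f = -4374x^5
D f = -6x^5
S_{3} D f = -1458x^5
[D, S_{3}] f = -2916x^5
(-2([D, S_{3}])) f = 5832x^5


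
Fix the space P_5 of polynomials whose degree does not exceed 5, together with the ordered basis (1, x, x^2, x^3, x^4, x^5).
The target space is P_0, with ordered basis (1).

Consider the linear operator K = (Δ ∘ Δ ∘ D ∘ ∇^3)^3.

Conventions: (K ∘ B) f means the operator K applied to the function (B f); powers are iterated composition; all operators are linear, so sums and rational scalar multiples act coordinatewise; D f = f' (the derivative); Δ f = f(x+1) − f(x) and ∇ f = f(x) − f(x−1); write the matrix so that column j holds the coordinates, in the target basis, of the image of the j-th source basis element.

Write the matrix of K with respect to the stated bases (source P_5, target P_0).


the matrix is [[0, 0, 0, 0, 0, 0]] (rows listed top to bottom)

image of 1: 0
image of x: 0
image of x^2: 0
image of x^3: 0
image of x^4: 0
image of x^5: 0
each image's coordinates form column j of the matrix


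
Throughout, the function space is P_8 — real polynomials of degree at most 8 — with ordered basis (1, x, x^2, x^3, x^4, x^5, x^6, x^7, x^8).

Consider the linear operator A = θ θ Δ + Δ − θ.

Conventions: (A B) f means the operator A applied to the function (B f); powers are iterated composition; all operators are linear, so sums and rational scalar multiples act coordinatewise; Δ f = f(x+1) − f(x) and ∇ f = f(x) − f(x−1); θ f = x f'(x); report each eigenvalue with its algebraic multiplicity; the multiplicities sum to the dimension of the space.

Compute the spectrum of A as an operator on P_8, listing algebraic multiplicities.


image of 1: 0
image of x: -x + 1
image of x^2: -2x^2 + 4x + 1
image of x^3: -3x^3 + 15x^2 + 6x + 1
image of x^4: -4x^4 + 40x^3 + 30x^2 + 8x + 1
image of x^5: -5x^5 + 85x^4 + 100x^3 + 50x^2 + 10x + 1
image of x^6: -6x^6 + 156x^5 + 255x^4 + 200x^3 + 75x^2 + 12x + 1
image of x^7: -7x^7 + 259x^6 + 546x^5 + 595x^4 + 350x^3 + 105x^2 + 14x + 1
image of x^8: -8x^8 + 400x^7 + 1036x^6 + 1456x^5 + 1190x^4 + 560x^3 + 140x^2 + 16x + 1
the matrix is upper triangular; its diagonal is (0, -1, -2, -3, -4, -5, -6, -7, -8)
for a triangular matrix the eigenvalues are the diagonal entries, with algebraic multiplicity their repetition count

λ = -8 (multiplicity 1), λ = -7 (multiplicity 1), λ = -6 (multiplicity 1), λ = -5 (multiplicity 1), λ = -4 (multiplicity 1), λ = -3 (multiplicity 1), λ = -2 (multiplicity 1), λ = -1 (multiplicity 1), λ = 0 (multiplicity 1)


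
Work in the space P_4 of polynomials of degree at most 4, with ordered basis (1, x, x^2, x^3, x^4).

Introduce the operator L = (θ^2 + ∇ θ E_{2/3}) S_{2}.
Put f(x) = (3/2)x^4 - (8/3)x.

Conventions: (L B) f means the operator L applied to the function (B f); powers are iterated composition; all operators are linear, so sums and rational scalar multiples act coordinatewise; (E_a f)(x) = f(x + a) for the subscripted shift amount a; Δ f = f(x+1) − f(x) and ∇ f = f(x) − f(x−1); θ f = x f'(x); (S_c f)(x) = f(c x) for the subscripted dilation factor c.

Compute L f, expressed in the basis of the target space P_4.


the image equals g(x) = 384x^4 + 384x^3 + (176/3)x - 80/9

S_{2} f = 24x^4 - (16/3)x
θ S_{2} f = 96x^4 - (16/3)x
θ θ S_{2} f = 384x^4 - (16/3)x
E_{2/3} S_{2} f = 24x^4 + 64x^3 + 64x^2 + (208/9)x + 32/27
θ E_{2/3} S_{2} f = 96x^4 + 192x^3 + 128x^2 + (208/9)x
∇ θ E_{2/3} S_{2} f = 384x^3 + 64x - 80/9
(θ^2 + ∇ θ E_{2/3}) S_{2} f = 384x^4 + 384x^3 + (176/3)x - 80/9


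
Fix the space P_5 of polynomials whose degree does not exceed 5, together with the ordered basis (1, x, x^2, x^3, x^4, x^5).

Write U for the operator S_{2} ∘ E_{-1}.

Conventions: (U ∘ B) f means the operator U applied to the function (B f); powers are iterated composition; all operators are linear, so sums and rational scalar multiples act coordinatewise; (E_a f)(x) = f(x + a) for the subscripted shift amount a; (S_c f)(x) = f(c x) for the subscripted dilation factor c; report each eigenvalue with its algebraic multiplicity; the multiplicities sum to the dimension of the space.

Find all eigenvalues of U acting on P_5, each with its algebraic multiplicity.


image of 1: 1
image of x: 2x - 1
image of x^2: 4x^2 - 4x + 1
image of x^3: 8x^3 - 12x^2 + 6x - 1
image of x^4: 16x^4 - 32x^3 + 24x^2 - 8x + 1
image of x^5: 32x^5 - 80x^4 + 80x^3 - 40x^2 + 10x - 1
the matrix is upper triangular; its diagonal is (1, 2, 4, 8, 16, 32)
for a triangular matrix the eigenvalues are the diagonal entries, with algebraic multiplicity their repetition count

λ = 1 (multiplicity 1), λ = 2 (multiplicity 1), λ = 4 (multiplicity 1), λ = 8 (multiplicity 1), λ = 16 (multiplicity 1), λ = 32 (multiplicity 1)


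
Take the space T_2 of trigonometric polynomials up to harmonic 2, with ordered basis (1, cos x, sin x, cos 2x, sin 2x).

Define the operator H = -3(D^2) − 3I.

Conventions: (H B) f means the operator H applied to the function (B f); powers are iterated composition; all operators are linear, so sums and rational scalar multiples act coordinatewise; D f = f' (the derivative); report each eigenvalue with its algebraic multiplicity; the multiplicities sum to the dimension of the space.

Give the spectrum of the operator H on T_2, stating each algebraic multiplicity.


image of 1: -3
image of cos x: 0
image of sin x: 0
image of cos 2x: 9cos 2x
image of sin 2x: 9sin 2x
the matrix is diagonal; its diagonal is (-3, 0, 0, 9, 9)
for a triangular matrix the eigenvalues are the diagonal entries, with algebraic multiplicity their repetition count

λ = -3 (multiplicity 1), λ = 0 (multiplicity 2), λ = 9 (multiplicity 2)


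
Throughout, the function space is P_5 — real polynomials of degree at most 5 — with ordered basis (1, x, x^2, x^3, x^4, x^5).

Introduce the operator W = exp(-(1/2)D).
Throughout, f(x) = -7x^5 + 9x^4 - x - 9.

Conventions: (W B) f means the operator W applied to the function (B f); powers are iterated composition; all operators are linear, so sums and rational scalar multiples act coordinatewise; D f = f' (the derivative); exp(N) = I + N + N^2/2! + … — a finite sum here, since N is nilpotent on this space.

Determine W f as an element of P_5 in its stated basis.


order-1 term: (35/2)x^4 - 18x^3 + 1/2
order-2 term: -(35/2)x^3 + (27/2)x^2
order-3 term: (35/4)x^2 - (9/2)x
order-4 term: -(35/16)x + 9/16
order-5 term: 7/32
the series for exp(-(1/2)D) f terminates at order 5
exp(-(1/2)D) f = -7x^5 + (53/2)x^4 - (71/2)x^3 + (89/4)x^2 - (123/16)x - 247/32

g(x) = -7x^5 + (53/2)x^4 - (71/2)x^3 + (89/4)x^2 - (123/16)x - 247/32


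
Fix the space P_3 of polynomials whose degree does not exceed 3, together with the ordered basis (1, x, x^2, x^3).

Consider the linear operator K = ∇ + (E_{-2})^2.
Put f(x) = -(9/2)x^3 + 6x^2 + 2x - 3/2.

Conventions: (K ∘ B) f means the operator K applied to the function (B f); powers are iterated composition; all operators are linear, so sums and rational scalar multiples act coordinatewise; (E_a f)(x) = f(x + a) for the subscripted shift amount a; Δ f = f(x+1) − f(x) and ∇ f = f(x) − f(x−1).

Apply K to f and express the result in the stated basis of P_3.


the image equals g(x) = -(9/2)x^3 + (93/2)x^2 - (473/2)x + 366

∇ f = -(27/2)x^2 + (51/2)x - 17/2
E_{-2} f = -(9/2)x^3 + 33x^2 - 76x + 109/2
E_{-2} E_{-2} f = -(9/2)x^3 + 60x^2 - 262x + 749/2
(∇ + (E_{-2})^2) f = -(9/2)x^3 + (93/2)x^2 - (473/2)x + 366


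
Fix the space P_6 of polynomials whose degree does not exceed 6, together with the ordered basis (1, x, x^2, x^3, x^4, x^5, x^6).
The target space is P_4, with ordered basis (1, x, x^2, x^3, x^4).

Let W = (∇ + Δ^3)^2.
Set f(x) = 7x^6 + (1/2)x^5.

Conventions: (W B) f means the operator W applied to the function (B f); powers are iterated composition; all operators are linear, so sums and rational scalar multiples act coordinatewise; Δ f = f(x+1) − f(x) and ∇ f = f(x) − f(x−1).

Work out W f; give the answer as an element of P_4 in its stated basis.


∇ f = 42x^5 - (205/2)x^4 + 135x^3 - 100x^2 + (79/2)x - 13/2
Δ f = 42x^5 + (215/2)x^4 + 145x^3 + 110x^2 + (89/2)x + 15/2
Δ Δ f = 210x^4 + 850x^3 + 1500x^2 + 1295x + 449
Δ Δ Δ f = 840x^3 + 3810x^2 + 6390x + 3855
(∇ + Δ^3) f = 42x^5 - (205/2)x^4 + 975x^3 + 3710x^2 + (12859/2)x + 7697/2
∇ (∇ + Δ^3) f = 210x^4 - 830x^3 + 3960x^2 + 3875x + 3839
Δ (∇ + Δ^3) f = 210x^4 + 10x^3 + 2730x^2 + 10145x + 11054
Δ Δ (∇ + Δ^3) f = 840x^3 + 1290x^2 + 6330x + 13095
Δ Δ Δ (∇ + Δ^3) f = 2520x^2 + 5100x + 8460
(∇ + Δ^3) (∇ + Δ^3) f = 210x^4 - 830x^3 + 6480x^2 + 8975x + 12299

the image equals g(x) = 210x^4 - 830x^3 + 6480x^2 + 8975x + 12299


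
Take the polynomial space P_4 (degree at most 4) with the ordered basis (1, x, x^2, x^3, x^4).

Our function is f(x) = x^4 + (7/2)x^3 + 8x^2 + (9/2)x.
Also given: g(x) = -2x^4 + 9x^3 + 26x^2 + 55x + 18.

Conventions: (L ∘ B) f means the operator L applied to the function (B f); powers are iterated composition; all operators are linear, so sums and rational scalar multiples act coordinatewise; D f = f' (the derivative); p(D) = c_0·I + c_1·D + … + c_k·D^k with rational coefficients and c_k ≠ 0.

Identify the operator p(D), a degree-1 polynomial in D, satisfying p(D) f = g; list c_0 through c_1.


D^0 f = x^4 + (7/2)x^3 + 8x^2 + (9/2)x
D^1 f = 4x^3 + (21/2)x^2 + 16x + 9/2
matching coefficients of g against c_0 f + c_1 Df + … from the top degree down determines the c_i
solution: c_0 = -2, c_1 = 4

c_0 = -2, c_1 = 4


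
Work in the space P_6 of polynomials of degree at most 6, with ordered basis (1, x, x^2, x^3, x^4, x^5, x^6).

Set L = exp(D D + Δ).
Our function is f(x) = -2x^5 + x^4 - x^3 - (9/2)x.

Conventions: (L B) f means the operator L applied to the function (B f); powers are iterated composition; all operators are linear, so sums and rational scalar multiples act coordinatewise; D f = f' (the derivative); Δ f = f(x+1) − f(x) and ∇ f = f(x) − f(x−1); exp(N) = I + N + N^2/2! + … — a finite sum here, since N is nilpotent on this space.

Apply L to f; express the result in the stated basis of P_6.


g(x) = -2x^5 - 9x^4 - 77x^3 - 199x^2 - (965/2)x - 777/2

order-1 term: -10x^4 - 56x^3 - 5x^2 - 15x - 13/2
order-2 term: -20x^3 - 174x^2 - 277x - 48
order-3 term: -20x^2 - 176x - 273
order-4 term: -10x - 59
order-5 term: -2
the series for exp(D D + Δ) f terminates at order 5
exp(D D + Δ) f = -2x^5 - 9x^4 - 77x^3 - 199x^2 - (965/2)x - 777/2


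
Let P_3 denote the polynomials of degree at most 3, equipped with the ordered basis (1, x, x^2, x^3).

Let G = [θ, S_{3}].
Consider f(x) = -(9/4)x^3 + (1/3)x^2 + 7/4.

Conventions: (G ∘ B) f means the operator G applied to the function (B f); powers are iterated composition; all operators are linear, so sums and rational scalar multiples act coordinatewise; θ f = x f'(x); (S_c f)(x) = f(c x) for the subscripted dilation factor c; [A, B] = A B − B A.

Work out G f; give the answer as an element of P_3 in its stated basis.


S_{3} f = -(243/4)x^3 + 3x^2 + 7/4
θ S_{3} f = -(729/4)x^3 + 6x^2
θ f = -(27/4)x^3 + (2/3)x^2
S_{3} θ f = -(729/4)x^3 + 6x^2
[θ, S_{3}] f = 0

g(x) = 0


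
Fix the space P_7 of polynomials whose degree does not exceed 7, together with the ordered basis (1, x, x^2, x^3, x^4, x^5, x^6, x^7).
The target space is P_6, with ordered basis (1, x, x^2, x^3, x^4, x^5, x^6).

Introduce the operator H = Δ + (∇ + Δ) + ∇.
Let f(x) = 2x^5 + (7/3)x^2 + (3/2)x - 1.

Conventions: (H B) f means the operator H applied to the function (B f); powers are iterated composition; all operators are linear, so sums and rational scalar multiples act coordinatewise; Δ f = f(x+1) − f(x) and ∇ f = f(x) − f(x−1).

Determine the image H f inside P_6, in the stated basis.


Δ f = 10x^4 + 20x^3 + 20x^2 + (44/3)x + 35/6
∇ f = 10x^4 - 20x^3 + 20x^2 - (16/3)x + 7/6
Δ f = 10x^4 + 20x^3 + 20x^2 + (44/3)x + 35/6
(∇ + Δ) f = 20x^4 + 40x^2 + (28/3)x + 7
∇ f = 10x^4 - 20x^3 + 20x^2 - (16/3)x + 7/6
(Δ + (∇ + Δ) + ∇) f = 40x^4 + 80x^2 + (56/3)x + 14

the image equals g(x) = 40x^4 + 80x^2 + (56/3)x + 14


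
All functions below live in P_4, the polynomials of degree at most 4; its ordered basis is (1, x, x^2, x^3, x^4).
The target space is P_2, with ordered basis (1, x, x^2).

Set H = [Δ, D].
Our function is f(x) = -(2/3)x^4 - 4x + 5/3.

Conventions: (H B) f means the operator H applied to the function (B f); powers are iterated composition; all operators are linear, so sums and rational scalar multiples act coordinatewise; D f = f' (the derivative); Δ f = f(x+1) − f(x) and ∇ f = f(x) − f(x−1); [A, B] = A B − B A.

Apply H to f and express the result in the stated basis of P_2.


D f = -(8/3)x^3 - 4
Δ D f = -8x^2 - 8x - 8/3
Δ f = -(8/3)x^3 - 4x^2 - (8/3)x - 14/3
D Δ f = -8x^2 - 8x - 8/3
[Δ, D] f = 0

g(x) = 0


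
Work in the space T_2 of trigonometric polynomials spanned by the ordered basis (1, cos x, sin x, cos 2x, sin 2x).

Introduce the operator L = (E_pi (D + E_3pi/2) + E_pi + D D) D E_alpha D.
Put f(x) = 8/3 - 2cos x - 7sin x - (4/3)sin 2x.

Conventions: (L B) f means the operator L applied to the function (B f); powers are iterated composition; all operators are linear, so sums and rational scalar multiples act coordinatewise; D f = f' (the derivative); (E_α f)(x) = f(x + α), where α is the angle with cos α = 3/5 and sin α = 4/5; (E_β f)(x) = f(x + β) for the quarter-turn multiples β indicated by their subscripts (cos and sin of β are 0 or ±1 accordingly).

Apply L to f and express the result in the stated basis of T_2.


D f = -7cos x + 2sin x - (8/3)cos 2x
E_alpha D f = -(13/5)cos x + (34/5)sin x + (56/75)cos 2x + (64/25)sin 2x
D E_alpha D f = (34/5)cos x + (13/5)sin x + (128/25)cos 2x - (112/75)sin 2x
D (D E_alpha D) f = (13/5)cos x - (34/5)sin x - (224/75)cos 2x - (256/25)sin 2x
E_3pi/2 (D E_alpha D) f = -(13/5)cos x + (34/5)sin x - (128/25)cos 2x + (112/75)sin 2x
(D + E_3pi/2) (D E_alpha D) f = -(608/75)cos 2x - (656/75)sin 2x
E_pi (D + E_3pi/2) (D E_alpha D) f = -(608/75)cos 2x - (656/75)sin 2x
E_pi (D E_alpha D) f = -(34/5)cos x - (13/5)sin x + (128/25)cos 2x - (112/75)sin 2x
D (D E_alpha D) f = (13/5)cos x - (34/5)sin x - (224/75)cos 2x - (256/25)sin 2x
D D (D E_alpha D) f = -(34/5)cos x - (13/5)sin x - (512/25)cos 2x + (448/75)sin 2x
(E_pi (D + E_3pi/2) + E_pi + D D) (D E_alpha D) f = -(68/5)cos x - (26/5)sin x - (352/15)cos 2x - (64/15)sin 2x

the result is g(x) = -(68/5)cos x - (26/5)sin x - (352/15)cos 2x - (64/15)sin 2x


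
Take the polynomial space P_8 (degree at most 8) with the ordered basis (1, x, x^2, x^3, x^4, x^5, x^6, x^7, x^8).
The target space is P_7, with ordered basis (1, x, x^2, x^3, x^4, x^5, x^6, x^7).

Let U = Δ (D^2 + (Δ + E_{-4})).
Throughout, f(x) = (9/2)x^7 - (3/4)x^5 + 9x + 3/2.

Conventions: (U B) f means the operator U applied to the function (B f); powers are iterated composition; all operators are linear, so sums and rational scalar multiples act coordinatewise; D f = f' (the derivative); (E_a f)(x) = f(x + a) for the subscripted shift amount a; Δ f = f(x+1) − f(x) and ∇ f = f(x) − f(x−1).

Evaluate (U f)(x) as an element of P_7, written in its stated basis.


g(x) = (63/2)x^6 - (945/2)x^5 + (30855/4)x^4 - 23430x^3 + 78162x^2 - (410415/4)x + 256113/4

D f = (63/2)x^6 - (15/4)x^4 + 9
D D f = 189x^5 - 15x^3
Δ f = (63/2)x^6 + (189/2)x^5 + (615/4)x^4 + 150x^3 + 87x^2 + (111/4)x + 51/4
E_{-4} f = (9/2)x^7 - 126x^6 + (6045/4)x^5 - 10065x^4 + 40200x^3 - 96288x^2 + 128073x - 145989/2
(Δ + E_{-4}) f = (9/2)x^7 - (189/2)x^6 + (6423/4)x^5 - (39645/4)x^4 + 40350x^3 - 96201x^2 + (512403/4)x - 291927/4
(D^2 + (Δ + E_{-4})) f = (9/2)x^7 - (189/2)x^6 + (7179/4)x^5 - (39645/4)x^4 + 40335x^3 - 96201x^2 + (512403/4)x - 291927/4
Δ (D^2 + (Δ + E_{-4})) f = (63/2)x^6 - (945/2)x^5 + (30855/4)x^4 - 23430x^3 + 78162x^2 - (410415/4)x + 256113/4


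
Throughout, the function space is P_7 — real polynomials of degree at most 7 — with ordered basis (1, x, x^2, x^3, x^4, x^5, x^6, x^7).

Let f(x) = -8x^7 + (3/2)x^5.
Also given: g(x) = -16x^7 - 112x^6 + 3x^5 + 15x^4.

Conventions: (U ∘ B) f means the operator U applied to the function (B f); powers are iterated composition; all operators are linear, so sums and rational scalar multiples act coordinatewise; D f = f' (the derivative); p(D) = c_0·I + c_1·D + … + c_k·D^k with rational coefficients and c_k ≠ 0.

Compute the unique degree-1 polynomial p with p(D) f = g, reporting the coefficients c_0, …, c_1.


c_0 = 2, c_1 = 2

D^0 f = -8x^7 + (3/2)x^5
D^1 f = -56x^6 + (15/2)x^4
matching coefficients of g against c_0 f + c_1 Df + … from the top degree down determines the c_i
solution: c_0 = 2, c_1 = 2


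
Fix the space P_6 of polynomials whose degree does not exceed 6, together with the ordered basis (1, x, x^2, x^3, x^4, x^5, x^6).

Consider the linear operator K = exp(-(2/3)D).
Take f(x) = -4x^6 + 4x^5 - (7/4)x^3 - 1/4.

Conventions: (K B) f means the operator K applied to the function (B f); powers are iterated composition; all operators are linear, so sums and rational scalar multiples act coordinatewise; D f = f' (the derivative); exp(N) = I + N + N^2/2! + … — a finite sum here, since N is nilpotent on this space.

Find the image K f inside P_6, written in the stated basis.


order-1 term: 16x^5 - (40/3)x^4 + (7/2)x^2
order-2 term: -(80/3)x^4 + (160/9)x^3 - (7/3)x
order-3 term: (640/27)x^3 - (320/27)x^2 + 14/27
order-4 term: -(320/27)x^2 + (320/81)x
order-5 term: (256/81)x - 128/243
order-6 term: -256/729
the series for exp(-(2/3)D) f terminates at order 6
exp(-(2/3)D) f = -4x^6 + 20x^5 - 40x^4 + (4291/108)x^3 - (1091/54)x^2 + (43/9)x - 1777/2916

the image equals g(x) = -4x^6 + 20x^5 - 40x^4 + (4291/108)x^3 - (1091/54)x^2 + (43/9)x - 1777/2916


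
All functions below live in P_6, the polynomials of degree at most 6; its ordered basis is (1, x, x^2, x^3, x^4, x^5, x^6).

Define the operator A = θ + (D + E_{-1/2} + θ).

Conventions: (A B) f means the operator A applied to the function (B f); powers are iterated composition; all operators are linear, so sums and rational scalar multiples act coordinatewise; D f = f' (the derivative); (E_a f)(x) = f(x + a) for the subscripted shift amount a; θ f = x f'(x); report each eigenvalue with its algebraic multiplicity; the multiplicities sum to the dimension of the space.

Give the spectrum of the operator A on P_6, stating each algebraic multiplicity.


λ = 1 (multiplicity 1), λ = 3 (multiplicity 1), λ = 5 (multiplicity 1), λ = 7 (multiplicity 1), λ = 9 (multiplicity 1), λ = 11 (multiplicity 1), λ = 13 (multiplicity 1)

image of 1: 1
image of x: 3x + 1/2
image of x^2: 5x^2 + x + 1/4
image of x^3: 7x^3 + (3/2)x^2 + (3/4)x - 1/8
image of x^4: 9x^4 + 2x^3 + (3/2)x^2 - (1/2)x + 1/16
image of x^5: 11x^5 + (5/2)x^4 + (5/2)x^3 - (5/4)x^2 + (5/16)x - 1/32
image of x^6: 13x^6 + 3x^5 + (15/4)x^4 - (5/2)x^3 + (15/16)x^2 - (3/16)x + 1/64
the matrix is upper triangular; its diagonal is (1, 3, 5, 7, 9, 11, 13)
for a triangular matrix the eigenvalues are the diagonal entries, with algebraic multiplicity their repetition count


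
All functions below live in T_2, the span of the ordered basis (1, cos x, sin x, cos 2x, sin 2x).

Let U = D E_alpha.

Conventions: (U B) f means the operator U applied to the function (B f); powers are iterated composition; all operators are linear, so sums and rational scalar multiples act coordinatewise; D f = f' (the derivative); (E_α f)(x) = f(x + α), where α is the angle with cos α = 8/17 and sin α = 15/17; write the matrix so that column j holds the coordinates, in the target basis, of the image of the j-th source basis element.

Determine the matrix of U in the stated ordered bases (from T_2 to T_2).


image of 1: 0
image of cos x: -(15/17)cos x - (8/17)sin x
image of sin x: (8/17)cos x - (15/17)sin x
image of cos 2x: -(480/289)cos 2x + (322/289)sin 2x
image of sin 2x: -(322/289)cos 2x - (480/289)sin 2x
each image's coordinates form column j of the matrix

the matrix is [[0, 0, 0, 0, 0]; [0, -15/17, 8/17, 0, 0]; [0, -8/17, -15/17, 0, 0]; [0, 0, 0, -480/289, -322/289]; [0, 0, 0, 322/289, -480/289]] (rows listed top to bottom)
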